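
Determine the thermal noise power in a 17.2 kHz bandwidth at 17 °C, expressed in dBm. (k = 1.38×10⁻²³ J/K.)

−131.6 dBm

T = 17 °C + 273.15 = 290.15 K
P_n = kTB = 1.38×10⁻²³ × 290.15 × 1.72×10⁴ = 6.89×10⁻¹⁷ W
In dBm: 10 log₁₀(6.89×10⁻¹⁷ / 10⁻³) = −131.6 dBm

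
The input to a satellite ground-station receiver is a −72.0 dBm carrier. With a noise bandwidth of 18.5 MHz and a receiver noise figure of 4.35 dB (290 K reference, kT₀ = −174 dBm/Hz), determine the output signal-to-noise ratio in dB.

Noise floor: N = −174 + 10 log₁₀(B) + NF
10 log₁₀(1.85×10⁷) = 72.67 dB
N = −174 + 72.67 + 4.35 = −96.98 dBm
SNR = P_sig − N = −72.0 − (−96.98) = 24.98 dB → 25.0 dB

25.0 dB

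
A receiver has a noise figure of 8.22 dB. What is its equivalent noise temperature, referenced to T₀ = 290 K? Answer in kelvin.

F = 10^(8.22/10) = 6.63743
T_e = (F − 1)·T₀ = (6.63743 − 1) × 290 = 1635 K

1635 K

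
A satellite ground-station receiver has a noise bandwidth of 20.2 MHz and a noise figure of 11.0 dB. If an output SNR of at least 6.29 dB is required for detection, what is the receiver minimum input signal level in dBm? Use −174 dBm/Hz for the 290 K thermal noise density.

−83.7 dBm

Sensitivity = −174 + 10 log₁₀(B) + NF + SNR_min
= −174 + 73.05 + 11.0 + 6.29
= −83.66 dBm → −83.7 dBm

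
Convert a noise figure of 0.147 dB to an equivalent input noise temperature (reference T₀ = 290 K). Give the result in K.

F = 10^(0.147/10) = 1.03443
T_e = (F − 1)·T₀ = (1.03443 − 1) × 290 = 9.98 K

9.98 K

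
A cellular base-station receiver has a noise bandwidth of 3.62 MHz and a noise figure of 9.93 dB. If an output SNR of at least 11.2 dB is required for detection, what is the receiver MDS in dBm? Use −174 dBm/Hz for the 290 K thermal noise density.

−87.3 dBm

Sensitivity = −174 + 10 log₁₀(B) + NF + SNR_min
= −174 + 65.59 + 9.93 + 11.2
= −87.28 dBm → −87.3 dBm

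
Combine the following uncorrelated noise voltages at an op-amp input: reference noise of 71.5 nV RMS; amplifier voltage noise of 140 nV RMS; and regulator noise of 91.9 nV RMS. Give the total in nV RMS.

182 nV

Uncorrelated sources add in power (mean-square): V_tot = √(ΣV_i²)
V_tot = √[(7.15×10⁻⁸)² + (1.40×10⁻⁷)² + (9.19×10⁻⁸)²] = 1.82×10⁻⁷ V = 182 nV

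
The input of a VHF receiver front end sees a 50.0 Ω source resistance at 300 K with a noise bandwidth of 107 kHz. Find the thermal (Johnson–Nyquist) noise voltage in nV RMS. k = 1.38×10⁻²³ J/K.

V_n = √(4kTRB)
4kTRB = 4 × 1.38×10⁻²³ × 300 × 5.00×10¹ × 1.07×10⁵ = 8.86×10⁻¹⁴ V²
V_n = √(8.86×10⁻¹⁴) = 2.98×10⁻⁷ V = 298 nV

298 nV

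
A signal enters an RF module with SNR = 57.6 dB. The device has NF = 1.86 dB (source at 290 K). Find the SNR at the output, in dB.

By definition F = SNR_in/SNR_out, so in dB: SNR_out = SNR_in − NF
SNR_out = 57.6 − 1.86 = 55.74 dB

55.74 dB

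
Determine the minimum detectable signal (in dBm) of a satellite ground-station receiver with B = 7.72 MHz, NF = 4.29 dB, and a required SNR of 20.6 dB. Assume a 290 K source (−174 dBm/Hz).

Sensitivity = −174 + 10 log₁₀(B) + NF + SNR_min
= −174 + 68.88 + 4.29 + 20.6
= −80.23 dBm → −80.2 dBm

−80.2 dBm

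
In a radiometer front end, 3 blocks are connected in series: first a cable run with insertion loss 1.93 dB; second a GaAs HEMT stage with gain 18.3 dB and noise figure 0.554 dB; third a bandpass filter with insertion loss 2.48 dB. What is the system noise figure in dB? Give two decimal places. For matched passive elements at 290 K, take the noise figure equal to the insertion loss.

2.53 dB

Convert to linear (a loss of L dB is a gain of −L dB): F_i = 10^(NF_i/10), G_i = 10^(G_i,dB/10)
  Stage 1: F_1 = 10^(1.93/10) = 1.560, G_1 = 10^(−1.93/10) = 0.6412
  Stage 2: F_2 = 10^(0.554/10) = 1.136, G_2 = 10^(18.3/10) = 67.61
  Stage 3: F_3 = 10^(2.48/10) = 1.770, G_3 = 10^(−2.48/10) = 0.5649
Friis cascade:
  F = 1.560 + (1.136 − 1)/0.6412 + (1.770 − 1)/43.35 = 1.790
NF = 10 log₁₀(1.790) = 2.53 dB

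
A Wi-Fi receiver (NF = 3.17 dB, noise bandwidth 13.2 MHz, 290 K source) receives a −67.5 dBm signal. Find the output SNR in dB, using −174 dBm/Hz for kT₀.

Noise floor: N = −174 + 10 log₁₀(B) + NF
10 log₁₀(1.32×10⁷) = 71.21 dB
N = −174 + 71.21 + 3.17 = −99.62 dBm
SNR = P_sig − N = −67.5 − (−99.62) = 32.12 dB → 32.1 dB

32.1 dB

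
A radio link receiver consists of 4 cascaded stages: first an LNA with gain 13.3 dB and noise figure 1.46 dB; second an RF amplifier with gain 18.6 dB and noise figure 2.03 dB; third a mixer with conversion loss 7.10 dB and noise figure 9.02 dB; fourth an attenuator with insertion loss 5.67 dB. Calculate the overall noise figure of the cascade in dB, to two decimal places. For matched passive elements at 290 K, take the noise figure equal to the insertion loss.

1.59 dB

Convert to linear (a loss of L dB is a gain of −L dB): F_i = 10^(NF_i/10), G_i = 10^(G_i,dB/10)
  Stage 1: F_1 = 10^(1.46/10) = 1.400, G_1 = 10^(13.3/10) = 21.38
  Stage 2: F_2 = 10^(2.03/10) = 1.596, G_2 = 10^(18.6/10) = 72.44
  Stage 3: F_3 = 10^(9.02/10) = 7.980, G_3 = 10^(−7.10/10) = 0.1950
  Stage 4: F_4 = 10^(5.67/10) = 3.690, G_4 = 10^(−5.67/10) = 0.2710
Friis cascade:
  F = 1.400 + (1.596 − 1)/21.38 + (7.980 − 1)/1549 + (3.690 − 1)/302.0 = 1.441
NF = 10 log₁₀(1.441) = 1.59 dB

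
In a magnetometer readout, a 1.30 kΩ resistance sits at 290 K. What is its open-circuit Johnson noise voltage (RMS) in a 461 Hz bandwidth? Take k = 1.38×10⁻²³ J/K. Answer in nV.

V_n = √(4kTRB)
4kTRB = 4 × 1.38×10⁻²³ × 290 × 1.30×10³ × 4.61×10² = 9.59×10⁻¹⁵ V²
V_n = √(9.59×10⁻¹⁵) = 9.79×10⁻⁸ V = 97.9 nV

97.9 nV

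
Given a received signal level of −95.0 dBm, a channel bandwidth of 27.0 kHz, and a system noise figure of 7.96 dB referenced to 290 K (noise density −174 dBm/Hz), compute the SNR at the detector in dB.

Noise floor: N = −174 + 10 log₁₀(B) + NF
10 log₁₀(2.70×10⁴) = 44.31 dB
N = −174 + 44.31 + 7.96 = −121.73 dBm
SNR = P_sig − N = −95.0 − (−121.73) = 26.73 dB → 26.7 dB

26.7 dB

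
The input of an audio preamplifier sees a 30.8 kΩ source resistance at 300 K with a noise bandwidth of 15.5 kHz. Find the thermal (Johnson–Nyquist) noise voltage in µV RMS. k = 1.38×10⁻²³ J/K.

V_n = √(4kTRB)
4kTRB = 4 × 1.38×10⁻²³ × 300 × 3.08×10⁴ × 1.55×10⁴ = 7.91×10⁻¹² V²
V_n = √(7.91×10⁻¹²) = 2.81×10⁻⁶ V = 2.81 µV

2.81 µV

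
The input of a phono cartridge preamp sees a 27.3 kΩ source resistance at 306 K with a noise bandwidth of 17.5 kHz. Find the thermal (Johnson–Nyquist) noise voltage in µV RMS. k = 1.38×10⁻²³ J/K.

2.84 µV

V_n = √(4kTRB)
4kTRB = 4 × 1.38×10⁻²³ × 306 × 2.73×10⁴ × 1.75×10⁴ = 8.07×10⁻¹² V²
V_n = √(8.07×10⁻¹²) = 2.84×10⁻⁶ V = 2.84 µV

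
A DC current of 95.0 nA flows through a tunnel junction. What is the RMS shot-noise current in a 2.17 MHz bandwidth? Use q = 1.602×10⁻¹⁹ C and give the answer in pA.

I_n = √(2qI·B)
2qI·B = 2 × 1.602×10⁻¹⁹ × 9.50×10⁻⁸ × 2.17×10⁶ = 6.61×10⁻²⁰ A²
I_n = √(6.61×10⁻²⁰) = 2.57×10⁻¹⁰ A = 257 pA

257 pA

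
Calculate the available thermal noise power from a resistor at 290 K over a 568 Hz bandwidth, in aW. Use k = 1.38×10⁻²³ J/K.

2.27 aW

P_n = kTB = 1.38×10⁻²³ × 290 × 5.68×10² = 2.27×10⁻¹⁸ W = 2.27 aW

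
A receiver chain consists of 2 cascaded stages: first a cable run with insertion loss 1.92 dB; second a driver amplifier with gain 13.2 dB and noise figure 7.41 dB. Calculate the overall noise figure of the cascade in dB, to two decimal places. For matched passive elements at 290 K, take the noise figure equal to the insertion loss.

Convert to linear (a loss of L dB is a gain of −L dB): F_i = 10^(NF_i/10), G_i = 10^(G_i,dB/10)
  Stage 1: F_1 = 10^(1.92/10) = 1.556, G_1 = 10^(−1.92/10) = 0.6427
  Stage 2: F_2 = 10^(7.41/10) = 5.508, G_2 = 10^(13.2/10) = 20.89
Friis cascade:
  F = 1.556 + (5.508 − 1)/0.6427 = 8.570
NF = 10 log₁₀(8.570) = 9.33 dB

9.33 dB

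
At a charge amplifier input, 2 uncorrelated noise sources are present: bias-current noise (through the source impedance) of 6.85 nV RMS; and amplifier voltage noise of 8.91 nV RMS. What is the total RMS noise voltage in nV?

11.2 nV

Uncorrelated sources add in power (mean-square): V_tot = √(ΣV_i²)
V_tot = √[(6.85×10⁻⁹)² + (8.91×10⁻⁹)²] = 1.12×10⁻⁸ V = 11.2 nV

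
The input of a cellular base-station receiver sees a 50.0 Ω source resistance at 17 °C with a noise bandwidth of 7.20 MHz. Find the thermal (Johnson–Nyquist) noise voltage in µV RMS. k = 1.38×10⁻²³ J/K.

T = 17 °C + 273.15 = 290.15 K
V_n = √(4kTRB)
4kTRB = 4 × 1.38×10⁻²³ × 290.15 × 5.00×10¹ × 7.20×10⁶ = 5.77×10⁻¹² V²
V_n = √(5.77×10⁻¹²) = 2.40×10⁻⁶ V = 2.40 µV

2.40 µV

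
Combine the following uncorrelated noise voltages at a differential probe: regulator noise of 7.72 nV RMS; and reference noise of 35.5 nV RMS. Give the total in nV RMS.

Uncorrelated sources add in power (mean-square): V_tot = √(ΣV_i²)
V_tot = √[(7.72×10⁻⁹)² + (3.55×10⁻⁸)²] = 3.63×10⁻⁸ V = 36.3 nV

36.3 nV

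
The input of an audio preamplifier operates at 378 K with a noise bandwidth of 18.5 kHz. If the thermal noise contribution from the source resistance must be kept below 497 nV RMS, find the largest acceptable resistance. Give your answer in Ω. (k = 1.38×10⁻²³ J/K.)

640 Ω

Johnson–Nyquist: V_n = √(4kTRB) ⇒ R = V_n² / (4kTB)
4kTB = 4 × 1.38×10⁻²³ × 378 × 1.85×10⁴ = 3.86×10⁻¹⁶
R = (4.97×10⁻⁷)² / 3.86×10⁻¹⁶ = 6.40×10² Ω = 640 Ω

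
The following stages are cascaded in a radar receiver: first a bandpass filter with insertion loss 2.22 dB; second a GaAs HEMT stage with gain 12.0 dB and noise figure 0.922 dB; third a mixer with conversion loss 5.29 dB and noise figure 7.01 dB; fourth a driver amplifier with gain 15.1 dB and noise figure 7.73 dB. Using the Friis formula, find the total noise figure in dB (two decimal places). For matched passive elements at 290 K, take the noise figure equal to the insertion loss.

6.27 dB

Convert to linear (a loss of L dB is a gain of −L dB): F_i = 10^(NF_i/10), G_i = 10^(G_i,dB/10)
  Stage 1: F_1 = 10^(2.22/10) = 1.667, G_1 = 10^(−2.22/10) = 0.5998
  Stage 2: F_2 = 10^(0.922/10) = 1.237, G_2 = 10^(12.0/10) = 15.85
  Stage 3: F_3 = 10^(7.01/10) = 5.023, G_3 = 10^(−5.29/10) = 0.2958
  Stage 4: F_4 = 10^(7.73/10) = 5.929, G_4 = 10^(15.1/10) = 32.36
Friis cascade:
  F = 1.667 + (1.237 − 1)/0.5998 + (5.023 − 1)/9.506 + (5.929 − 1)/2.812 = 4.238
NF = 10 log₁₀(4.238) = 6.27 dB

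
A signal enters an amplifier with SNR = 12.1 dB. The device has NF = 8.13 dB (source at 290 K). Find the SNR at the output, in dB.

3.97 dB

By definition F = SNR_in/SNR_out, so in dB: SNR_out = SNR_in − NF
SNR_out = 12.1 − 8.13 = 3.97 dB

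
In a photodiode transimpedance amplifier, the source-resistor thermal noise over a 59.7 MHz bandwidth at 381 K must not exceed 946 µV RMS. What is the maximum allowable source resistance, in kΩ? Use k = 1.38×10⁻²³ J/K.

Johnson–Nyquist: V_n = √(4kTRB) ⇒ R = V_n² / (4kTB)
4kTB = 4 × 1.38×10⁻²³ × 381 × 5.97×10⁷ = 1.26×10⁻¹²
R = (9.46×10⁻⁴)² / 1.26×10⁻¹² = 7.13×10⁵ Ω = 713 kΩ

713 kΩ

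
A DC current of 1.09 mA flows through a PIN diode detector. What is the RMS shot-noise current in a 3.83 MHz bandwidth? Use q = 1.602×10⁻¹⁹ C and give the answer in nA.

I_n = √(2qI·B)
2qI·B = 2 × 1.602×10⁻¹⁹ × 1.09×10⁻³ × 3.83×10⁶ = 1.34×10⁻¹⁵ A²
I_n = √(1.34×10⁻¹⁵) = 3.66×10⁻⁸ A = 36.6 nA

36.6 nA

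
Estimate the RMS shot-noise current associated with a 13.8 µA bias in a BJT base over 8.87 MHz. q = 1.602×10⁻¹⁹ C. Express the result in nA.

I_n = √(2qI·B)
2qI·B = 2 × 1.602×10⁻¹⁹ × 1.38×10⁻⁵ × 8.87×10⁶ = 3.92×10⁻¹⁷ A²
I_n = √(3.92×10⁻¹⁷) = 6.26×10⁻⁹ A = 6.26 nA

6.26 nA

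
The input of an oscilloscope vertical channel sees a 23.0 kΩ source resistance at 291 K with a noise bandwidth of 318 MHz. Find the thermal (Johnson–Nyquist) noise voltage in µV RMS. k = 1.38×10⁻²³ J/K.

V_n = √(4kTRB)
4kTRB = 4 × 1.38×10⁻²³ × 291 × 2.30×10⁴ × 3.18×10⁸ = 1.17×10⁻⁷ V²
V_n = √(1.17×10⁻⁷) = 3.43×10⁻⁴ V = 343 µV

343 µV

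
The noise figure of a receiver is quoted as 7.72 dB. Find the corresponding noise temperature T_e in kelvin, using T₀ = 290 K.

1426 K

F = 10^(7.72/10) = 5.91562
T_e = (F − 1)·T₀ = (5.91562 − 1) × 290 = 1426 K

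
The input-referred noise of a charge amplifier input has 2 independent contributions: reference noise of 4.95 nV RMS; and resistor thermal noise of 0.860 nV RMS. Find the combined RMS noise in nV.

5.02 nV

Uncorrelated sources add in power (mean-square): V_tot = √(ΣV_i²)
V_tot = √[(4.95×10⁻⁹)² + (8.60×10⁻¹⁰)²] = 5.02×10⁻⁹ V = 5.02 nV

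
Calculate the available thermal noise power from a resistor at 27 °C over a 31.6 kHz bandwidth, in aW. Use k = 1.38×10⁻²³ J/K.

T = 27 °C + 273.15 = 300.15 K
P_n = kTB = 1.38×10⁻²³ × 300.15 × 3.16×10⁴ = 1.31×10⁻¹⁶ W = 131 aW

131 aW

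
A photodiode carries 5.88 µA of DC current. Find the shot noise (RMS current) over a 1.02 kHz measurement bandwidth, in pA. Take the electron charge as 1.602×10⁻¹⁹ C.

I_n = √(2qI·B)
2qI·B = 2 × 1.602×10⁻¹⁹ × 5.88×10⁻⁶ × 1.02×10³ = 1.92×10⁻²¹ A²
I_n = √(1.92×10⁻²¹) = 4.38×10⁻¹¹ A = 43.8 pA

43.8 pA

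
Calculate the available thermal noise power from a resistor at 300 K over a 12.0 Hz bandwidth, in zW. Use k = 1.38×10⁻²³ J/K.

49.7 zW

P_n = kTB = 1.38×10⁻²³ × 300 × 1.20×10¹ = 4.97×10⁻²⁰ W = 49.7 zW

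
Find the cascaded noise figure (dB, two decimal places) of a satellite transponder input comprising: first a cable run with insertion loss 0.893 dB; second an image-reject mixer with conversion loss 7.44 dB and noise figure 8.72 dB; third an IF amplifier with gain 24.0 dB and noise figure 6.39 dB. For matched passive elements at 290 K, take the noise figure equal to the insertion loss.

15.05 dB

Convert to linear (a loss of L dB is a gain of −L dB): F_i = 10^(NF_i/10), G_i = 10^(G_i,dB/10)
  Stage 1: F_1 = 10^(0.893/10) = 1.228, G_1 = 10^(−0.893/10) = 0.8141
  Stage 2: F_2 = 10^(8.72/10) = 7.447, G_2 = 10^(−7.44/10) = 0.1803
  Stage 3: F_3 = 10^(6.39/10) = 4.355, G_3 = 10^(24.0/10) = 251.2
Friis cascade:
  F = 1.228 + (7.447 − 1)/0.8141 + (4.355 − 1)/0.1468 = 32.00
NF = 10 log₁₀(32.00) = 15.05 dB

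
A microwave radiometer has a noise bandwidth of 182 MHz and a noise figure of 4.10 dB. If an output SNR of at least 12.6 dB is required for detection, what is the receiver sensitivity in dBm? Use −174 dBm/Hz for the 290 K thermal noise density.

−74.7 dBm

Sensitivity = −174 + 10 log₁₀(B) + NF + SNR_min
= −174 + 82.6 + 4.10 + 12.6
= −74.70 dBm → −74.7 dBm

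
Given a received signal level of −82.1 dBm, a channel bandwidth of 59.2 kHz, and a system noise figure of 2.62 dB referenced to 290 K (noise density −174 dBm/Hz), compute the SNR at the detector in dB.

Noise floor: N = −174 + 10 log₁₀(B) + NF
10 log₁₀(5.92×10⁴) = 47.72 dB
N = −174 + 47.72 + 2.62 = −123.66 dBm
SNR = P_sig − N = −82.1 − (−123.66) = 41.56 dB → 41.6 dB

41.6 dB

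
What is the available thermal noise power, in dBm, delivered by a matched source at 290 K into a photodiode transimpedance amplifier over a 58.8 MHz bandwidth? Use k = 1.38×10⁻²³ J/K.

−96.3 dBm

P_n = kTB = 1.38×10⁻²³ × 290 × 5.88×10⁷ = 2.35×10⁻¹³ W
In dBm: 10 log₁₀(2.35×10⁻¹³ / 10⁻³) = −96.3 dBm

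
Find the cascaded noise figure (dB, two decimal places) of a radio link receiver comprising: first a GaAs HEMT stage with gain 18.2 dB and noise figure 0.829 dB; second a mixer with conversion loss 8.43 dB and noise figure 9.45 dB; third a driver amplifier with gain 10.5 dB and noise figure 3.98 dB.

1.72 dB

Convert to linear (a loss of L dB is a gain of −L dB): F_i = 10^(NF_i/10), G_i = 10^(G_i,dB/10)
  Stage 1: F_1 = 10^(0.829/10) = 1.210, G_1 = 10^(18.2/10) = 66.07
  Stage 2: F_2 = 10^(9.45/10) = 8.810, G_2 = 10^(−8.43/10) = 0.1435
  Stage 3: F_3 = 10^(3.98/10) = 2.500, G_3 = 10^(10.5/10) = 11.22
Friis cascade:
  F = 1.210 + (8.810 − 1)/66.07 + (2.500 − 1)/9.484 = 1.487
NF = 10 log₁₀(1.487) = 1.72 dB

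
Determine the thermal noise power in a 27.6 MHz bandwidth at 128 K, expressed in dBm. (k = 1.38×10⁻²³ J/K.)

P_n = kTB = 1.38×10⁻²³ × 128 × 2.76×10⁷ = 4.88×10⁻¹⁴ W
In dBm: 10 log₁₀(4.88×10⁻¹⁴ / 10⁻³) = −103.1 dBm

−103.1 dBm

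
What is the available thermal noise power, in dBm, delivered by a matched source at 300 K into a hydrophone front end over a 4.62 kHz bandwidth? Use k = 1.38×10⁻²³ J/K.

−137.2 dBm

P_n = kTB = 1.38×10⁻²³ × 300 × 4.62×10³ = 1.91×10⁻¹⁷ W
In dBm: 10 log₁₀(1.91×10⁻¹⁷ / 10⁻³) = −137.2 dBm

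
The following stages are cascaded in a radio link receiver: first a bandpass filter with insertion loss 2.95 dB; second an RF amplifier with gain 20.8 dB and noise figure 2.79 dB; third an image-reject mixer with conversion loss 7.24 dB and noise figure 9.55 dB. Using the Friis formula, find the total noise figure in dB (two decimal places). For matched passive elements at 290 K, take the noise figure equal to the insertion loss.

5.89 dB

Convert to linear (a loss of L dB is a gain of −L dB): F_i = 10^(NF_i/10), G_i = 10^(G_i,dB/10)
  Stage 1: F_1 = 10^(2.95/10) = 1.972, G_1 = 10^(−2.95/10) = 0.5070
  Stage 2: F_2 = 10^(2.79/10) = 1.901, G_2 = 10^(20.8/10) = 120.2
  Stage 3: F_3 = 10^(9.55/10) = 9.016, G_3 = 10^(−7.24/10) = 0.1888
Friis cascade:
  F = 1.972 + (1.901 − 1)/0.5070 + (9.016 − 1)/60.95 = 3.881
NF = 10 log₁₀(3.881) = 5.89 dB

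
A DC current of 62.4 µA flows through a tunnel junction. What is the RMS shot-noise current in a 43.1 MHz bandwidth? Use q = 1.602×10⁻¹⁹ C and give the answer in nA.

29.4 nA

I_n = √(2qI·B)
2qI·B = 2 × 1.602×10⁻¹⁹ × 6.24×10⁻⁵ × 4.31×10⁷ = 8.62×10⁻¹⁶ A²
I_n = √(8.62×10⁻¹⁶) = 2.94×10⁻⁸ A = 29.4 nA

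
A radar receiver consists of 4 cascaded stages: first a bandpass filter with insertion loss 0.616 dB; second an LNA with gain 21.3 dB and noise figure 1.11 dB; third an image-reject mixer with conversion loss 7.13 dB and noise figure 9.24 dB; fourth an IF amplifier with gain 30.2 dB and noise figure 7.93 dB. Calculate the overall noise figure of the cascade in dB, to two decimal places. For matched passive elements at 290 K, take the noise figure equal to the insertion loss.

2.51 dB

Convert to linear (a loss of L dB is a gain of −L dB): F_i = 10^(NF_i/10), G_i = 10^(G_i,dB/10)
  Stage 1: F_1 = 10^(0.616/10) = 1.152, G_1 = 10^(−0.616/10) = 0.8678
  Stage 2: F_2 = 10^(1.11/10) = 1.291, G_2 = 10^(21.3/10) = 134.9
  Stage 3: F_3 = 10^(9.24/10) = 8.395, G_3 = 10^(−7.13/10) = 0.1936
  Stage 4: F_4 = 10^(7.93/10) = 6.209, G_4 = 10^(30.2/10) = 1047
Friis cascade:
  F = 1.152 + (1.291 − 1)/0.8678 + (8.395 − 1)/117.1 + (6.209 − 1)/22.67 = 1.781
NF = 10 log₁₀(1.781) = 2.51 dB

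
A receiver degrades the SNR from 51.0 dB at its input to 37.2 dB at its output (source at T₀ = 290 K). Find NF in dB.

13.8 dB

NF (dB) = SNR_in(dB) − SNR_out(dB) when the source is at T₀
NF = 51.0 − 37.2 = 13.8 dB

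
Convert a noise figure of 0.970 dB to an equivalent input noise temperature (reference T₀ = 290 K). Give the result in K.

F = 10^(0.970/10) = 1.25026
T_e = (F − 1)·T₀ = (1.25026 − 1) × 290 = 72.6 K

72.6 K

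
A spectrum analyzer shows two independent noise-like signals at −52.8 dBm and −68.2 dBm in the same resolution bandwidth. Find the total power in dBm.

Convert to linear, add, convert back:
P₁ = 5.25×10⁻⁹ W, P₂ = 1.51×10⁻¹⁰ W
P_tot = 5.40×10⁻⁹ W → 10 log₁₀(P_tot / 10⁻³) = −52.7 dBm

−52.7 dBm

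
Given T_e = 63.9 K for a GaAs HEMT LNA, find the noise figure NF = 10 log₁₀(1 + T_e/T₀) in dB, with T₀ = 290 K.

0.865 dB

F = 1 + T_e/T₀ = 1 + 63.9/290 = 1.22034
NF = 10 log₁₀(1.22034) = 0.865 dB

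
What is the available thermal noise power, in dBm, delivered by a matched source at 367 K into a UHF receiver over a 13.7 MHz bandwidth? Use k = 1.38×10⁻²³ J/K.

P_n = kTB = 1.38×10⁻²³ × 367 × 1.37×10⁷ = 6.94×10⁻¹⁴ W
In dBm: 10 log₁₀(6.94×10⁻¹⁴ / 10⁻³) = −101.6 dBm

−101.6 dBm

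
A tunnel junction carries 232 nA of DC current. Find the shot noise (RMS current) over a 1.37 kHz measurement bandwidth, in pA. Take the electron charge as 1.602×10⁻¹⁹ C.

10.1 pA

I_n = √(2qI·B)
2qI·B = 2 × 1.602×10⁻¹⁹ × 2.32×10⁻⁷ × 1.37×10³ = 1.02×10⁻²² A²
I_n = √(1.02×10⁻²²) = 1.01×10⁻¹¹ A = 10.1 pA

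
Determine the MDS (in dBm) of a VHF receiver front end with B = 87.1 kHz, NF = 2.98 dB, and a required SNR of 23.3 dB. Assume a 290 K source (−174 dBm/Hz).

−98.3 dBm

Sensitivity = −174 + 10 log₁₀(B) + NF + SNR_min
= −174 + 49.4 + 2.98 + 23.3
= −98.32 dBm → −98.3 dBm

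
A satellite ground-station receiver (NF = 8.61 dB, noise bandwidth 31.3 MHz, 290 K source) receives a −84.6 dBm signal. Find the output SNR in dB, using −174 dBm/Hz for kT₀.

Noise floor: N = −174 + 10 log₁₀(B) + NF
10 log₁₀(3.13×10⁷) = 74.96 dB
N = −174 + 74.96 + 8.61 = −90.43 dBm
SNR = P_sig − N = −84.6 − (−90.43) = 5.83 dB → 5.8 dB

5.8 dB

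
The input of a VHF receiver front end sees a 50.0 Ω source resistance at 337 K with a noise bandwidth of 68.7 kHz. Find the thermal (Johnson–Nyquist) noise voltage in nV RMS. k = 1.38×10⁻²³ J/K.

V_n = √(4kTRB)
4kTRB = 4 × 1.38×10⁻²³ × 337 × 5.00×10¹ × 6.87×10⁴ = 6.39×10⁻¹⁴ V²
V_n = √(6.39×10⁻¹⁴) = 2.53×10⁻⁷ V = 253 nV

253 nV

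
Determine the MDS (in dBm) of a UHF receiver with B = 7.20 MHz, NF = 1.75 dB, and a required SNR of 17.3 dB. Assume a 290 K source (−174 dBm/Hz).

Sensitivity = −174 + 10 log₁₀(B) + NF + SNR_min
= −174 + 68.57 + 1.75 + 17.3
= −86.38 dBm → −86.4 dBm

−86.4 dBm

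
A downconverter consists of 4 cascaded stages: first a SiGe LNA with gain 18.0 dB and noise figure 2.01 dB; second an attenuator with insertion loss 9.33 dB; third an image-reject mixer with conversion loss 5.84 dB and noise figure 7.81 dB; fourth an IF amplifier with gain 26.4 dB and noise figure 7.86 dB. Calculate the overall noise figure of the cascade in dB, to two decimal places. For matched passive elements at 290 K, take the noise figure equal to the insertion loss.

7.04 dB

Convert to linear (a loss of L dB is a gain of −L dB): F_i = 10^(NF_i/10), G_i = 10^(G_i,dB/10)
  Stage 1: F_1 = 10^(2.01/10) = 1.589, G_1 = 10^(18.0/10) = 63.10
  Stage 2: F_2 = 10^(9.33/10) = 8.570, G_2 = 10^(−9.33/10) = 0.1167
  Stage 3: F_3 = 10^(7.81/10) = 6.039, G_3 = 10^(−5.84/10) = 0.2606
  Stage 4: F_4 = 10^(7.86/10) = 6.109, G_4 = 10^(26.4/10) = 436.5
Friis cascade:
  F = 1.589 + (8.570 − 1)/63.10 + (6.039 − 1)/7.362 + (6.109 − 1)/1.919 = 5.056
NF = 10 log₁₀(5.056) = 7.04 dB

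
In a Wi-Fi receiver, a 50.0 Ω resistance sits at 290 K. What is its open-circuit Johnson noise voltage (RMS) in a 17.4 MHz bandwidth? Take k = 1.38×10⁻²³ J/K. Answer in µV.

V_n = √(4kTRB)
4kTRB = 4 × 1.38×10⁻²³ × 290 × 5.00×10¹ × 1.74×10⁷ = 1.39×10⁻¹¹ V²
V_n = √(1.39×10⁻¹¹) = 3.73×10⁻⁶ V = 3.73 µV

3.73 µV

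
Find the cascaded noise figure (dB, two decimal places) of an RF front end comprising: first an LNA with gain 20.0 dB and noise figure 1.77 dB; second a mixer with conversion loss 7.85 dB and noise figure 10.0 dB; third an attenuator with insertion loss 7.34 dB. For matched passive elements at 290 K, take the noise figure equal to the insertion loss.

2.70 dB

Convert to linear (a loss of L dB is a gain of −L dB): F_i = 10^(NF_i/10), G_i = 10^(G_i,dB/10)
  Stage 1: F_1 = 10^(1.77/10) = 1.503, G_1 = 10^(20.0/10) = 100.0
  Stage 2: F_2 = 10^(10.0/10) = 10.00, G_2 = 10^(−7.85/10) = 0.1641
  Stage 3: F_3 = 10^(7.34/10) = 5.420, G_3 = 10^(−7.34/10) = 0.1845
Friis cascade:
  F = 1.503 + (10.00 − 1)/100.0 + (5.420 − 1)/16.41 = 1.863
NF = 10 log₁₀(1.863) = 2.70 dB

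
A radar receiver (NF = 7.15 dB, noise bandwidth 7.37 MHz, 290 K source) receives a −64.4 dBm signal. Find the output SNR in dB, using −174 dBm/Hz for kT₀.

33.8 dB

Noise floor: N = −174 + 10 log₁₀(B) + NF
10 log₁₀(7.37×10⁶) = 68.67 dB
N = −174 + 68.67 + 7.15 = −98.18 dBm
SNR = P_sig − N = −64.4 − (−98.18) = 33.78 dB → 33.8 dB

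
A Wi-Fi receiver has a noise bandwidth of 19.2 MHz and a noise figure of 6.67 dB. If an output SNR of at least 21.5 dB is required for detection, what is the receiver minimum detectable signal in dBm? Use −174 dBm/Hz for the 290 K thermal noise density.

−73.0 dBm

Sensitivity = −174 + 10 log₁₀(B) + NF + SNR_min
= −174 + 72.83 + 6.67 + 21.5
= −73.00 dBm → −73.0 dBm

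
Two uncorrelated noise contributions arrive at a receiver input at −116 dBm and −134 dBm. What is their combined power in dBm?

Convert to linear, add, convert back:
P₁ = 2.51×10⁻¹⁵ W, P₂ = 3.98×10⁻¹⁷ W
P_tot = 2.55×10⁻¹⁵ W → 10 log₁₀(P_tot / 10⁻³) = −115.9 dBm

−115.9 dBm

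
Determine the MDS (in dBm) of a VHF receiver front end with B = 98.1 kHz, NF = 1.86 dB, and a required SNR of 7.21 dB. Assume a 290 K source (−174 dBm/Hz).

−115.0 dBm

Sensitivity = −174 + 10 log₁₀(B) + NF + SNR_min
= −174 + 49.92 + 1.86 + 7.21
= −115.01 dBm → −115.0 dBm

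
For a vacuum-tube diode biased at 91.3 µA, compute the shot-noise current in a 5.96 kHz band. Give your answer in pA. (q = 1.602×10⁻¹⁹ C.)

I_n = √(2qI·B)
2qI·B = 2 × 1.602×10⁻¹⁹ × 9.13×10⁻⁵ × 5.96×10³ = 1.74×10⁻¹⁹ A²
I_n = √(1.74×10⁻¹⁹) = 4.18×10⁻¹⁰ A = 418 pA

418 pA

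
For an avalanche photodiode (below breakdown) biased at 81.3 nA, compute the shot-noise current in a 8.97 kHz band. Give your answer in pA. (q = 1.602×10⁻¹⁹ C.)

I_n = √(2qI·B)
2qI·B = 2 × 1.602×10⁻¹⁹ × 8.13×10⁻⁸ × 8.97×10³ = 2.34×10⁻²² A²
I_n = √(2.34×10⁻²²) = 1.53×10⁻¹¹ A = 15.3 pA

15.3 pA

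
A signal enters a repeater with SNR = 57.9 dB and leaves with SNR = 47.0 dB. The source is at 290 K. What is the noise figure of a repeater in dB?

NF (dB) = SNR_in(dB) − SNR_out(dB) when the source is at T₀
NF = 57.9 − 47.0 = 10.9 dB

10.9 dB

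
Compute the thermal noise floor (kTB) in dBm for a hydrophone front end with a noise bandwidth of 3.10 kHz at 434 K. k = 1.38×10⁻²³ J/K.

P_n = kTB = 1.38×10⁻²³ × 434 × 3.10×10³ = 1.86×10⁻¹⁷ W
In dBm: 10 log₁₀(1.86×10⁻¹⁷ / 10⁻³) = −137.3 dBm

−137.3 dBm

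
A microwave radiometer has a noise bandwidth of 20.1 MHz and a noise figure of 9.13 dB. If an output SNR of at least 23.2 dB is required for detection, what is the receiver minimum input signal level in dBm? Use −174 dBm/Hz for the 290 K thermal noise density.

−68.6 dBm

Sensitivity = −174 + 10 log₁₀(B) + NF + SNR_min
= −174 + 73.03 + 9.13 + 23.2
= −68.64 dBm → −68.6 dBm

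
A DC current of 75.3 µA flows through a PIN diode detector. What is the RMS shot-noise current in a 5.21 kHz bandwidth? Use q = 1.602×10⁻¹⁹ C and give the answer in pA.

355 pA

I_n = √(2qI·B)
2qI·B = 2 × 1.602×10⁻¹⁹ × 7.53×10⁻⁵ × 5.21×10³ = 1.26×10⁻¹⁹ A²
I_n = √(1.26×10⁻¹⁹) = 3.55×10⁻¹⁰ A = 355 pA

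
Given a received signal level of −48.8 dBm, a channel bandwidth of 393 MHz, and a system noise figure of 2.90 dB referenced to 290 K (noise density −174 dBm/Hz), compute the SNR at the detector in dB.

36.4 dB

Noise floor: N = −174 + 10 log₁₀(B) + NF
10 log₁₀(3.93×10⁸) = 85.94 dB
N = −174 + 85.94 + 2.90 = −85.16 dBm
SNR = P_sig − N = −48.8 − (−85.16) = 36.36 dB → 36.4 dB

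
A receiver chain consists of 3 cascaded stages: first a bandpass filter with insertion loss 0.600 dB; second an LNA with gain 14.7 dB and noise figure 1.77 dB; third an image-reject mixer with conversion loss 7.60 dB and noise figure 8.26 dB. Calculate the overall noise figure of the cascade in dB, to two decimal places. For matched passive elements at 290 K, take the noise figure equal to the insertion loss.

Convert to linear (a loss of L dB is a gain of −L dB): F_i = 10^(NF_i/10), G_i = 10^(G_i,dB/10)
  Stage 1: F_1 = 10^(0.600/10) = 1.148, G_1 = 10^(−0.600/10) = 0.8710
  Stage 2: F_2 = 10^(1.77/10) = 1.503, G_2 = 10^(14.7/10) = 29.51
  Stage 3: F_3 = 10^(8.26/10) = 6.699, G_3 = 10^(−7.60/10) = 0.1738
Friis cascade:
  F = 1.148 + (1.503 − 1)/0.8710 + (6.699 − 1)/25.70 = 1.948
NF = 10 log₁₀(1.948) = 2.89 dB

2.89 dB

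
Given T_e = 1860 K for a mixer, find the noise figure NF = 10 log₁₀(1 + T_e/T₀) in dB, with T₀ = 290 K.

8.70 dB

F = 1 + T_e/T₀ = 1 + 1860/290 = 7.41379
NF = 10 log₁₀(7.41379) = 8.70 dB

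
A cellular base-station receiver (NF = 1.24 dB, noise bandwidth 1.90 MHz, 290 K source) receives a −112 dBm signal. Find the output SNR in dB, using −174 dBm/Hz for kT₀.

−2.0 dB

Noise floor: N = −174 + 10 log₁₀(B) + NF
10 log₁₀(1.90×10⁶) = 62.79 dB
N = −174 + 62.79 + 1.24 = −109.97 dBm
SNR = P_sig − N = −112 − (−109.97) = −2.03 dB → −2.0 dB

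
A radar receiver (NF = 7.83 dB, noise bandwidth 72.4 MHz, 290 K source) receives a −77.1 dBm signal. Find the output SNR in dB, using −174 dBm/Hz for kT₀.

10.5 dB

Noise floor: N = −174 + 10 log₁₀(B) + NF
10 log₁₀(7.24×10⁷) = 78.6 dB
N = −174 + 78.6 + 7.83 = −87.57 dBm
SNR = P_sig − N = −77.1 − (−87.57) = 10.47 dB → 10.5 dB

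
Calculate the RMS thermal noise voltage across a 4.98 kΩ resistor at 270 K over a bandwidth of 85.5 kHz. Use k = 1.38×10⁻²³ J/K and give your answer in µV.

2.52 µV

V_n = √(4kTRB)
4kTRB = 4 × 1.38×10⁻²³ × 270 × 4.98×10³ × 8.55×10⁴ = 6.35×10⁻¹² V²
V_n = √(6.35×10⁻¹²) = 2.52×10⁻⁶ V = 2.52 µV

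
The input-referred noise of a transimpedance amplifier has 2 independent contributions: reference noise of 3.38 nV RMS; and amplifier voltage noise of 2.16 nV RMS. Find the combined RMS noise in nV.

Uncorrelated sources add in power (mean-square): V_tot = √(ΣV_i²)
V_tot = √[(3.38×10⁻⁹)² + (2.16×10⁻⁹)²] = 4.01×10⁻⁹ V = 4.01 nV

4.01 nV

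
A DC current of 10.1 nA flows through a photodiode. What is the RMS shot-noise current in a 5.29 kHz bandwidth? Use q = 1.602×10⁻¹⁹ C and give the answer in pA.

4.14 pA

I_n = √(2qI·B)
2qI·B = 2 × 1.602×10⁻¹⁹ × 1.01×10⁻⁸ × 5.29×10³ = 1.71×10⁻²³ A²
I_n = √(1.71×10⁻²³) = 4.14×10⁻¹² A = 4.14 pA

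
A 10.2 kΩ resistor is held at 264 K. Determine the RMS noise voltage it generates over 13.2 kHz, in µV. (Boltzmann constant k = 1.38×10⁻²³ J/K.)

1.40 µV

V_n = √(4kTRB)
4kTRB = 4 × 1.38×10⁻²³ × 264 × 1.02×10⁴ × 1.32×10⁴ = 1.96×10⁻¹² V²
V_n = √(1.96×10⁻¹²) = 1.40×10⁻⁶ V = 1.40 µV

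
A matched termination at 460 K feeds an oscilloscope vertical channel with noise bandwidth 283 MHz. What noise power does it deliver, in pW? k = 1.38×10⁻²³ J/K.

P_n = kTB = 1.38×10⁻²³ × 460 × 2.83×10⁸ = 1.80×10⁻¹² W = 1.80 pW

1.80 pW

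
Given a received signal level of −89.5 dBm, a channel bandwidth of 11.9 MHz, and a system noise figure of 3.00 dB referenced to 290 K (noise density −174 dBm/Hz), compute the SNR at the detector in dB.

10.7 dB

Noise floor: N = −174 + 10 log₁₀(B) + NF
10 log₁₀(1.19×10⁷) = 70.76 dB
N = −174 + 70.76 + 3.00 = −100.24 dBm
SNR = P_sig − N = −89.5 − (−100.24) = 10.74 dB → 10.7 dB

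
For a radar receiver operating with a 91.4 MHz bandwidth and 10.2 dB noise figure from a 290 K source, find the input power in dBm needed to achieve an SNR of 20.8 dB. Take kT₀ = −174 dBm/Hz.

Sensitivity = −174 + 10 log₁₀(B) + NF + SNR_min
= −174 + 79.61 + 10.2 + 20.8
= −63.39 dBm → −63.4 dBm

−63.4 dBm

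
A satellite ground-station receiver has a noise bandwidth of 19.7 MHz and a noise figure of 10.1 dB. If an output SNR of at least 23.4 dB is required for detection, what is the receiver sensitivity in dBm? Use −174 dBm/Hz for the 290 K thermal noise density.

Sensitivity = −174 + 10 log₁₀(B) + NF + SNR_min
= −174 + 72.94 + 10.1 + 23.4
= −67.56 dBm → −67.6 dBm

−67.6 dBm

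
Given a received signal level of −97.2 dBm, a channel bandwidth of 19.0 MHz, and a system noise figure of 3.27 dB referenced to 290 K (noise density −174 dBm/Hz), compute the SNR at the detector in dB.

0.7 dB

Noise floor: N = −174 + 10 log₁₀(B) + NF
10 log₁₀(1.90×10⁷) = 72.79 dB
N = −174 + 72.79 + 3.27 = −97.94 dBm
SNR = P_sig − N = −97.2 − (−97.94) = 0.74 dB → 0.7 dB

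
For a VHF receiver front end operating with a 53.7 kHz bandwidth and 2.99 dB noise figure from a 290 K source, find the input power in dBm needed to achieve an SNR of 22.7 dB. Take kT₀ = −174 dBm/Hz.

Sensitivity = −174 + 10 log₁₀(B) + NF + SNR_min
= −174 + 47.3 + 2.99 + 22.7
= −101.01 dBm → −101.0 dBm

−101.0 dBm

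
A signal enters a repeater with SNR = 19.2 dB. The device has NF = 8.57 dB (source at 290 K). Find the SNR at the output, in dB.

10.63 dB

By definition F = SNR_in/SNR_out, so in dB: SNR_out = SNR_in − NF
SNR_out = 19.2 − 8.57 = 10.63 dB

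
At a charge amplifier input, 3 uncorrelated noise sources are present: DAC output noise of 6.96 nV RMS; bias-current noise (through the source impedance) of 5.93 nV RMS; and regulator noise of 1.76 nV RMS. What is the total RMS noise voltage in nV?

9.31 nV

Uncorrelated sources add in power (mean-square): V_tot = √(ΣV_i²)
V_tot = √[(6.96×10⁻⁹)² + (5.93×10⁻⁹)² + (1.76×10⁻⁹)²] = 9.31×10⁻⁹ V = 9.31 nV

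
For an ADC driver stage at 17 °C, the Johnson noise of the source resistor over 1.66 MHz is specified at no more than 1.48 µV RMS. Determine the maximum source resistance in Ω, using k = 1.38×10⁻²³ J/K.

T = 17 °C + 273.15 = 290.15 K
Johnson–Nyquist: V_n = √(4kTRB) ⇒ R = V_n² / (4kTB)
4kTB = 4 × 1.38×10⁻²³ × 290.15 × 1.66×10⁶ = 2.66×10⁻¹⁴
R = (1.48×10⁻⁶)² / 2.66×10⁻¹⁴ = 8.24×10¹ Ω = 82.4 Ω

82.4 Ω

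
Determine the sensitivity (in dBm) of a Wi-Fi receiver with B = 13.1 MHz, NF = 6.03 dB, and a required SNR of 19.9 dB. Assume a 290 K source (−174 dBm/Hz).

−76.9 dBm

Sensitivity = −174 + 10 log₁₀(B) + NF + SNR_min
= −174 + 71.17 + 6.03 + 19.9
= −76.90 dBm → −76.9 dBm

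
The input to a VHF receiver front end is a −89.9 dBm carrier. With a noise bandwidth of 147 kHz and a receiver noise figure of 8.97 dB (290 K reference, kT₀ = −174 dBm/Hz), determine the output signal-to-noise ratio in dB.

Noise floor: N = −174 + 10 log₁₀(B) + NF
10 log₁₀(1.47×10⁵) = 51.67 dB
N = −174 + 51.67 + 8.97 = −113.36 dBm
SNR = P_sig − N = −89.9 − (−113.36) = 23.46 dB → 23.5 dB

23.5 dB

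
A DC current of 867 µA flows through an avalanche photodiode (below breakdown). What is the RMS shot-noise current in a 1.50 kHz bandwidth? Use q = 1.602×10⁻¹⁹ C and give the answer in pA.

I_n = √(2qI·B)
2qI·B = 2 × 1.602×10⁻¹⁹ × 8.67×10⁻⁴ × 1.50×10³ = 4.17×10⁻¹⁹ A²
I_n = √(4.17×10⁻¹⁹) = 6.46×10⁻¹⁰ A = 646 pA

646 pA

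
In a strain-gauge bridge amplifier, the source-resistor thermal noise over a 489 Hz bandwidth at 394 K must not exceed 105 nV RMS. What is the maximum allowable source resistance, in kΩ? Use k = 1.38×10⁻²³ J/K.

Johnson–Nyquist: V_n = √(4kTRB) ⇒ R = V_n² / (4kTB)
4kTB = 4 × 1.38×10⁻²³ × 394 × 4.89×10² = 1.06×10⁻¹⁷
R = (1.05×10⁻⁷)² / 1.06×10⁻¹⁷ = 1.04×10³ Ω = 1.04 kΩ

1.04 kΩ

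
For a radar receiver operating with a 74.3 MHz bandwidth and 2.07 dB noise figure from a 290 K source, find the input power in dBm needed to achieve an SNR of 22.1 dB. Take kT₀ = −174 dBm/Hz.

−71.1 dBm

Sensitivity = −174 + 10 log₁₀(B) + NF + SNR_min
= −174 + 78.71 + 2.07 + 22.1
= −71.12 dBm → −71.1 dBm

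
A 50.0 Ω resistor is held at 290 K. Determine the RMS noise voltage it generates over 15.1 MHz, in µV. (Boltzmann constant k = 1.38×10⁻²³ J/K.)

3.48 µV

V_n = √(4kTRB)
4kTRB = 4 × 1.38×10⁻²³ × 290 × 5.00×10¹ × 1.51×10⁷ = 1.21×10⁻¹¹ V²
V_n = √(1.21×10⁻¹¹) = 3.48×10⁻⁶ V = 3.48 µV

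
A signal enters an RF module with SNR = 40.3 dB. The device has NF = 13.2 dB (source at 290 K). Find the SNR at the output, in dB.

By definition F = SNR_in/SNR_out, so in dB: SNR_out = SNR_in − NF
SNR_out = 40.3 − 13.2 = 27.1 dB

27.1 dB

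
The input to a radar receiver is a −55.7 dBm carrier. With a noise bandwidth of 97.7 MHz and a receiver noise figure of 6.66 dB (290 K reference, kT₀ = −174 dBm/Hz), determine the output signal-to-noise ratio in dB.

Noise floor: N = −174 + 10 log₁₀(B) + NF
10 log₁₀(9.77×10⁷) = 79.9 dB
N = −174 + 79.9 + 6.66 = −87.44 dBm
SNR = P_sig − N = −55.7 − (−87.44) = 31.74 dB → 31.7 dB

31.7 dB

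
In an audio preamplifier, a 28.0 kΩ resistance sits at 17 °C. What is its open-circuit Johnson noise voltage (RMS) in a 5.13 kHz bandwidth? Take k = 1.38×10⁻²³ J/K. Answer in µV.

T = 17 °C + 273.15 = 290.15 K
V_n = √(4kTRB)
4kTRB = 4 × 1.38×10⁻²³ × 290.15 × 2.80×10⁴ × 5.13×10³ = 2.30×10⁻¹² V²
V_n = √(2.30×10⁻¹²) = 1.52×10⁻⁶ V = 1.52 µV

1.52 µV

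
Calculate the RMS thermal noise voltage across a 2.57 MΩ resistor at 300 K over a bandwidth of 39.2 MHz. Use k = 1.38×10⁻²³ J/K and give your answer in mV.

1.29 mV

V_n = √(4kTRB)
4kTRB = 4 × 1.38×10⁻²³ × 300 × 2.57×10⁶ × 3.92×10⁷ = 1.67×10⁻⁶ V²
V_n = √(1.67×10⁻⁶) = 1.29×10⁻³ V = 1.29 mV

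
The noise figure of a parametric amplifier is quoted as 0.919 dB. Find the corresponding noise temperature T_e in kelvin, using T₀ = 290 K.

F = 10^(0.919/10) = 1.23566
T_e = (F − 1)·T₀ = (1.23566 − 1) × 290 = 68.3 K

68.3 K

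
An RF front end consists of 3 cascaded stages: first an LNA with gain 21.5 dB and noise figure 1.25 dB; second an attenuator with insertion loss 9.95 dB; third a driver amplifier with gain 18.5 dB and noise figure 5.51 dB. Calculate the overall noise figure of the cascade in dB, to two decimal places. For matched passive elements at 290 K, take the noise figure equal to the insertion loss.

1.97 dB

Convert to linear (a loss of L dB is a gain of −L dB): F_i = 10^(NF_i/10), G_i = 10^(G_i,dB/10)
  Stage 1: F_1 = 10^(1.25/10) = 1.334, G_1 = 10^(21.5/10) = 141.3
  Stage 2: F_2 = 10^(9.95/10) = 9.886, G_2 = 10^(−9.95/10) = 0.1012
  Stage 3: F_3 = 10^(5.51/10) = 3.556, G_3 = 10^(18.5/10) = 70.79
Friis cascade:
  F = 1.334 + (9.886 − 1)/141.3 + (3.556 − 1)/14.29 = 1.575
NF = 10 log₁₀(1.575) = 1.97 dB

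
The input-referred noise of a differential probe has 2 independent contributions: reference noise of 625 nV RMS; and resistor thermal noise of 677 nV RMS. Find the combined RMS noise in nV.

921 nV

Uncorrelated sources add in power (mean-square): V_tot = √(ΣV_i²)
V_tot = √[(6.25×10⁻⁷)² + (6.77×10⁻⁷)²] = 9.21×10⁻⁷ V = 921 nV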